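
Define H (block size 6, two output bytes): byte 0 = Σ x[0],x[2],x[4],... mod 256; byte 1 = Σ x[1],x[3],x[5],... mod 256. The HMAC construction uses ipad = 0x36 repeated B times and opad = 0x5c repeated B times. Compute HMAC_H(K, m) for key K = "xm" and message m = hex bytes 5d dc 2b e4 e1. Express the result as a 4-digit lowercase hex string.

Key "xm" = 78 6d is 2 bytes ≤ B = 6; zero-pad to 6 bytes: K' = 78 6d 00 00 00 00.
K' ⊕ ipad = 4e 5b 36 36 36 36.  K' ⊕ opad = 24 31 5c 5c 5c 5c.
Inner input = (K'⊕ipad) ∥ m = 4e 5b 36 36 36 36 ∥ 5d dc 2b e4 e1.
Inner hash: even-index sum = 547 mod 256 = 35; odd-index sum = 647 mod 256 = 135 → 23 87.
Outer input = (K'⊕opad) ∥ inner = 24 31 5c 5c 5c 5c ∥ 23 87.
Outer hash (tag): even-index sum = 255 mod 256 = 255; odd-index sum = 368 mod 256 = 112 → ff 70.

ff70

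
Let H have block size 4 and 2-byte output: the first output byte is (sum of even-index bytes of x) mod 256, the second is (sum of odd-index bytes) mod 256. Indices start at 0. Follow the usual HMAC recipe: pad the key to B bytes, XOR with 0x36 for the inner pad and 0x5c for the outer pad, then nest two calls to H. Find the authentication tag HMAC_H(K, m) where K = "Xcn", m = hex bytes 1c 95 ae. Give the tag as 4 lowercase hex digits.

c6bb

Key "Xcn" = 58 63 6e is 3 bytes ≤ B = 4; zero-pad to 4 bytes: K' = 58 63 6e 00.
K' ⊕ ipad = 6e 55 58 36.  K' ⊕ opad = 04 3f 32 5c.
Inner input = (K'⊕ipad) ∥ m = 6e 55 58 36 ∥ 1c 95 ae.
Inner hash: even-index sum = 400 mod 256 = 144; odd-index sum = 288 mod 256 = 32 → 90 20.
Outer input = (K'⊕opad) ∥ inner = 04 3f 32 5c ∥ 90 20.
Outer hash (tag): even-index sum = 198 mod 256 = 198; odd-index sum = 187 mod 256 = 187 → c6 bb.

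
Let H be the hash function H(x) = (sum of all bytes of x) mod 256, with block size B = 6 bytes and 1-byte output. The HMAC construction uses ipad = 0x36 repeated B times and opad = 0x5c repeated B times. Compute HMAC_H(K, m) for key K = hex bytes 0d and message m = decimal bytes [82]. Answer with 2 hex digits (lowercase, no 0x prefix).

b8

Key hex bytes 0d is 1 byte ≤ B = 6; zero-pad to 6 bytes: K' = 0d 00 00 00 00 00.
K' ⊕ ipad = 3b 36 36 36 36 36.  K' ⊕ opad = 51 5c 5c 5c 5c 5c.
Inner input = (K'⊕ipad) ∥ m = 3b 36 36 36 36 36 ∥ 52.
Inner hash: sum = 59+54+54+54+54+54+82 = 411; mod 256 = 155 → 9b.
Outer input = (K'⊕opad) ∥ inner = 51 5c 5c 5c 5c 5c ∥ 9b.
Outer hash (tag): sum = 81+92+92+92+92+92+155 = 696; mod 256 = 184 → b8.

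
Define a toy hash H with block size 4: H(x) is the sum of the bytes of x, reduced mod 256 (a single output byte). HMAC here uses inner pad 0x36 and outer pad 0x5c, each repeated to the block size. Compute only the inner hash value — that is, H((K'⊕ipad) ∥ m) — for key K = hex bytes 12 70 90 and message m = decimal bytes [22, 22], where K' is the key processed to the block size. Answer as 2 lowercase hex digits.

72

Key hex bytes 12 70 90 is 3 bytes ≤ B = 4; zero-pad to 4 bytes: K' = 12 70 90 00.
K' ⊕ ipad = 24 46 a6 36.
Inner input = 24 46 a6 36 ∥ 16 16.
Inner hash: sum = 36+70+166+54+22+22 = 370; mod 256 = 114 → 72.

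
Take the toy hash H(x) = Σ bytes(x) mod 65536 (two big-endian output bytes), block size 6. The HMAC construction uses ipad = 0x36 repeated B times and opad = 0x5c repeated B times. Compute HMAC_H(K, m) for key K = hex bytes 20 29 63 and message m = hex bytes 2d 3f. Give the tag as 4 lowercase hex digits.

02dd

Key hex bytes 20 29 63 is 3 bytes ≤ B = 6; zero-pad to 6 bytes: K' = 20 29 63 00 00 00.
K' ⊕ ipad = 16 1f 55 36 36 36.  K' ⊕ opad = 7c 75 3f 5c 5c 5c.
Inner input = (K'⊕ipad) ∥ m = 16 1f 55 36 36 36 ∥ 2d 3f.
Inner hash: sum = 22+31+85+54+54+54+45+63 = 408 → 01 98.
Outer input = (K'⊕opad) ∥ inner = 7c 75 3f 5c 5c 5c ∥ 01 98.
Outer hash (tag): sum = 124+117+63+92+92+92+1+152 = 733 → 02 dd.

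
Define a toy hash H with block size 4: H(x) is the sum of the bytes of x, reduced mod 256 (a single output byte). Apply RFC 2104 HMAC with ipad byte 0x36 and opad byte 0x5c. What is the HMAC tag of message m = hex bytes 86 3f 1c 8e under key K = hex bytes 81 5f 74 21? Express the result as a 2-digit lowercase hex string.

Key hex bytes 81 5f 74 21 is exactly B = 4 bytes: K' = 81 5f 74 21.
K' ⊕ ipad = b7 69 42 17.  K' ⊕ opad = dd 03 28 7d.
Inner input = (K'⊕ipad) ∥ m = b7 69 42 17 ∥ 86 3f 1c 8e.
Inner hash: sum = 183+105+66+23+134+63+28+142 = 744; mod 256 = 232 → e8.
Outer input = (K'⊕opad) ∥ inner = dd 03 28 7d ∥ e8.
Outer hash (tag): sum = 221+3+40+125+232 = 621; mod 256 = 109 → 6d.

6d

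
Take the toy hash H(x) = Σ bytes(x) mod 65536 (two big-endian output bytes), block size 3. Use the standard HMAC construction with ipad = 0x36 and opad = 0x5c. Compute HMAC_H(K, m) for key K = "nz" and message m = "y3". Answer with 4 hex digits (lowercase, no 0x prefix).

Key "nz" = 6e 7a is 2 bytes ≤ B = 3; zero-pad to 3 bytes: K' = 6e 7a 00.
K' ⊕ ipad = 58 4c 36.  K' ⊕ opad = 32 26 5c.
Inner input = (K'⊕ipad) ∥ m = 58 4c 36 ∥ 79 33.
Inner hash: sum = 88+76+54+121+51 = 390 → 01 86.
Outer input = (K'⊕opad) ∥ inner = 32 26 5c ∥ 01 86.
Outer hash (tag): sum = 50+38+92+1+134 = 315 → 01 3b.

013b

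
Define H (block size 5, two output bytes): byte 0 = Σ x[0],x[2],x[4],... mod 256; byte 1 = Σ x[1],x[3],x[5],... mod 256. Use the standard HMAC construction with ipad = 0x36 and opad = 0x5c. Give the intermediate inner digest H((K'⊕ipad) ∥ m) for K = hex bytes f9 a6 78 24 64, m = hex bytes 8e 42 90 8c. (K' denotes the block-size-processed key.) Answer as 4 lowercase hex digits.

Key hex bytes f9 a6 78 24 64 is exactly B = 5 bytes: K' = f9 a6 78 24 64.
K' ⊕ ipad = cf 90 4e 12 52.
Inner input = cf 90 4e 12 52 ∥ 8e 42 90 8c.
Inner hash: even-index sum = 573 mod 256 = 61; odd-index sum = 448 mod 256 = 192 → 3d c0.

3dc0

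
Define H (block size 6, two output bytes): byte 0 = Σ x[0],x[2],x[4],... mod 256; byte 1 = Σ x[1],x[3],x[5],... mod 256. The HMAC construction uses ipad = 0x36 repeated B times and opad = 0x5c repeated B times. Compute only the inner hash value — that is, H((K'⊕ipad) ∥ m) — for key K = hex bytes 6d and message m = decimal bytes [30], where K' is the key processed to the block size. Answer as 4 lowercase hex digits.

e5a2

Key hex bytes 6d is 1 byte ≤ B = 6; zero-pad to 6 bytes: K' = 6d 00 00 00 00 00.
K' ⊕ ipad = 5b 36 36 36 36 36.
Inner input = 5b 36 36 36 36 36 ∥ 1e.
Inner hash: even-index sum = 229 mod 256 = 229; odd-index sum = 162 mod 256 = 162 → e5 a2.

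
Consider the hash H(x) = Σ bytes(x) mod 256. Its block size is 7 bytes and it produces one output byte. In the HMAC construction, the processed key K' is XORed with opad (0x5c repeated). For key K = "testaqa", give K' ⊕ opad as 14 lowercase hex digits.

28392f283d2d3d

Key "testaqa" = 74 65 73 74 61 71 61 is exactly B = 7 bytes: K' = 74 65 73 74 61 71 61.
XOR each byte with 0x5c: 74⊕5c=28, 65⊕5c=39, 73⊕5c=2f, 74⊕5c=28, 61⊕5c=3d, 71⊕5c=2d, 61⊕5c=3d.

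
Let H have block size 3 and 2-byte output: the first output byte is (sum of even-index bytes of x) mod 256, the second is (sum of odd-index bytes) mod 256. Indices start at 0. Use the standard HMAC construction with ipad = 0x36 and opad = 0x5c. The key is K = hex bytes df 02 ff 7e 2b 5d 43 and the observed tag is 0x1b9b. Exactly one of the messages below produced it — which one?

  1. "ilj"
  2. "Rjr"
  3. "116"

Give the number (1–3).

2

Key hex bytes df 02 ff 7e 2b 5d 43 is 7 bytes > B = 3, so hash it first: H(key) = 4c dd, then zero-pad to 3 bytes: K' = 4c dd 00.
K' ⊕ ipad = 7a eb 36; K' ⊕ opad = 10 81 5c.
m1: inner = H(7a eb 36 69 6c 6a) = 1c be; tag = H(10 81 5c 1c be) = 2a9d
m2: inner = H(7a eb 36 52 6a 72) = 1a af; tag = H(10 81 5c 1a af) = 1b9b ← matches
m3: inner = H(7a eb 36 31 31 36) = e1 52; tag = H(10 81 5c e1 52) = be62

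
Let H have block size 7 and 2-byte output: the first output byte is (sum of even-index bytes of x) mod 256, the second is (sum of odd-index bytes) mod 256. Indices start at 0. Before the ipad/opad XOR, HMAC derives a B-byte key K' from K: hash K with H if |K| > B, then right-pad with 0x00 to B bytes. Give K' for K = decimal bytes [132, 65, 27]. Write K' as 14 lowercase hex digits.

Key decimal bytes [132, 65, 27] = 84 41 1b is 3 bytes ≤ B = 7; zero-pad to 7 bytes: K' = 84 41 1b 00 00 00 00.

84411b00000000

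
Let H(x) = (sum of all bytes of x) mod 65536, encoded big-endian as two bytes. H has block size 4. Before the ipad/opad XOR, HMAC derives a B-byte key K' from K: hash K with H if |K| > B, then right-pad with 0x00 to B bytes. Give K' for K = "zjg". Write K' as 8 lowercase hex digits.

7a6a6700

Key "zjg" = 7a 6a 67 is 3 bytes ≤ B = 4; zero-pad to 4 bytes: K' = 7a 6a 67 00.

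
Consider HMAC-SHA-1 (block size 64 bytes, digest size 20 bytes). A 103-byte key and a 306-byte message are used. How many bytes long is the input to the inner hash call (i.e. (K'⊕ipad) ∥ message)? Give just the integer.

Key is 103 > 64 bytes, so it is hashed to 20 bytes then zero-padded to 64: |K'| = 64.
Inner input = (K'⊕ipad) ∥ m → 64 + 306 = 370 bytes.

370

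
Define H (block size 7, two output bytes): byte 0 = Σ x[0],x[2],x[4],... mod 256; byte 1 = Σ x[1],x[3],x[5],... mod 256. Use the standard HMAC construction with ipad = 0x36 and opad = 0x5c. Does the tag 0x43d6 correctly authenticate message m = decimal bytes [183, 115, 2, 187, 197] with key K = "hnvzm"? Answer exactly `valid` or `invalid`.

Key "hnvzm" = 68 6e 76 7a 6d is 5 bytes ≤ B = 7; zero-pad to 7 bytes: K' = 68 6e 76 7a 6d 00 00.
K' ⊕ ipad = 5e 58 40 4c 5b 36 36; K' ⊕ opad = 34 32 2a 26 31 5c 5c.
Inner hash: even-index sum = 605 mod 256 = 93; odd-index sum = 600 mod 256 = 88 → 5d 58.
Outer hash (recomputed tag): even-index sum = 323 mod 256 = 67; odd-index sum = 273 mod 256 = 17 → 43 11.
Recomputed tag = 4311; claimed = 43d6 → mismatch.

invalid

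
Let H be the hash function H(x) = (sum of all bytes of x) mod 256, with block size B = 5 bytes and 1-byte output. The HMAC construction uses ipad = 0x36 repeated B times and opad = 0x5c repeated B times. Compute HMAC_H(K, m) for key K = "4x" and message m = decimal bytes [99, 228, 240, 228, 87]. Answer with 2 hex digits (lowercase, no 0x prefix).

04

Key "4x" = 34 78 is 2 bytes ≤ B = 5; zero-pad to 5 bytes: K' = 34 78 00 00 00.
K' ⊕ ipad = 02 4e 36 36 36.  K' ⊕ opad = 68 24 5c 5c 5c.
Inner input = (K'⊕ipad) ∥ m = 02 4e 36 36 36 ∥ 63 e4 f0 e4 57.
Inner hash: sum = 2+78+54+54+54+99+228+240+228+87 = 1124; mod 256 = 100 → 64.
Outer input = (K'⊕opad) ∥ inner = 68 24 5c 5c 5c ∥ 64.
Outer hash (tag): sum = 104+36+92+92+92+100 = 516; mod 256 = 4 → 04.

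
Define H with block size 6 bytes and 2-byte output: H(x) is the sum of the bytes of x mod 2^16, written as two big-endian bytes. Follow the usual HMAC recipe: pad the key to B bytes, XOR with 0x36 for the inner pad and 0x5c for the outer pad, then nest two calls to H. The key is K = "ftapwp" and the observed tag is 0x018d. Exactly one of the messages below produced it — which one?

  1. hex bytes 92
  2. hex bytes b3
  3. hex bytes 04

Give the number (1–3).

2

Key "ftapwp" = 66 74 61 70 77 70 is exactly B = 6 bytes: K' = 66 74 61 70 77 70.
K' ⊕ ipad = 50 42 57 46 41 46; K' ⊕ opad = 3a 28 3d 2c 2b 2c.
m1: inner = H(50 42 57 46 41 46 92) = 02 48; tag = H(3a 28 3d 2c 2b 2c 02 48) = 016c
m2: inner = H(50 42 57 46 41 46 b3) = 02 69; tag = H(3a 28 3d 2c 2b 2c 02 69) = 018d ← matches
m3: inner = H(50 42 57 46 41 46 04) = 01 ba; tag = H(3a 28 3d 2c 2b 2c 01 ba) = 01dd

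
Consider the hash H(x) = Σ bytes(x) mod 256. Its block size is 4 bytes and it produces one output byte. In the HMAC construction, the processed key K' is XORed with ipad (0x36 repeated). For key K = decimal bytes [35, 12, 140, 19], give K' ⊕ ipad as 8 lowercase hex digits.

Key decimal bytes [35, 12, 140, 19] = 23 0c 8c 13 is exactly B = 4 bytes: K' = 23 0c 8c 13.
XOR each byte with 0x36: 23⊕36=15, 0c⊕36=3a, 8c⊕36=ba, 13⊕36=25.

153aba25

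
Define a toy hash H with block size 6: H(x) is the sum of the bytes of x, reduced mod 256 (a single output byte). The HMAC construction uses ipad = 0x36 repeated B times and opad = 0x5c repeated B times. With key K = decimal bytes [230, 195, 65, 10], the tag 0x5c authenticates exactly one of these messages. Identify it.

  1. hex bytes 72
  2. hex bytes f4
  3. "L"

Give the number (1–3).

Key decimal bytes [230, 195, 65, 10] = e6 c3 41 0a is 4 bytes ≤ B = 6; zero-pad to 6 bytes: K' = e6 c3 41 0a 00 00.
K' ⊕ ipad = d0 f5 77 3c 36 36; K' ⊕ opad = ba 9f 1d 56 5c 5c.
m1: inner = H(d0 f5 77 3c 36 36 72) = 56; tag = H(ba 9f 1d 56 5c 5c 56) = da
m2: inner = H(d0 f5 77 3c 36 36 f4) = d8; tag = H(ba 9f 1d 56 5c 5c d8) = 5c ← matches
m3: inner = H(d0 f5 77 3c 36 36 4c) = 30; tag = H(ba 9f 1d 56 5c 5c 30) = b4

2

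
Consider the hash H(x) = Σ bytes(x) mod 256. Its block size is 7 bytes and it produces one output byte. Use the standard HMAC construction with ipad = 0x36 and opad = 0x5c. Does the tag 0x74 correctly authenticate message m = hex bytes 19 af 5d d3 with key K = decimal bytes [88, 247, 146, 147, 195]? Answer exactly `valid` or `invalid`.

Key decimal bytes [88, 247, 146, 147, 195] = 58 f7 92 93 c3 is 5 bytes ≤ B = 7; zero-pad to 7 bytes: K' = 58 f7 92 93 c3 00 00.
K' ⊕ ipad = 6e c1 a4 a5 f5 36 36; K' ⊕ opad = 04 ab ce cf 9f 5c 5c.
Inner hash: sum = 110+193+164+165+245+54+54+25+175+93+211 = 1489; mod 256 = 209 → d1.
Outer hash (recomputed tag): sum = 4+171+206+207+159+92+92+209 = 1140; mod 256 = 116 → 74.
Recomputed tag = 74; claimed = 74 → match.

valid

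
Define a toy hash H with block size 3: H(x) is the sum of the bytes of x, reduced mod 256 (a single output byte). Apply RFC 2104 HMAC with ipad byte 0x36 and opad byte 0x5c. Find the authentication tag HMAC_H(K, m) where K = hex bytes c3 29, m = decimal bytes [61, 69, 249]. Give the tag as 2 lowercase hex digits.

Key hex bytes c3 29 is 2 bytes ≤ B = 3; zero-pad to 3 bytes: K' = c3 29 00.
K' ⊕ ipad = f5 1f 36.  K' ⊕ opad = 9f 75 5c.
Inner input = (K'⊕ipad) ∥ m = f5 1f 36 ∥ 3d 45 f9.
Inner hash: sum = 245+31+54+61+69+249 = 709; mod 256 = 197 → c5.
Outer input = (K'⊕opad) ∥ inner = 9f 75 5c ∥ c5.
Outer hash (tag): sum = 159+117+92+197 = 565; mod 256 = 53 → 35.

35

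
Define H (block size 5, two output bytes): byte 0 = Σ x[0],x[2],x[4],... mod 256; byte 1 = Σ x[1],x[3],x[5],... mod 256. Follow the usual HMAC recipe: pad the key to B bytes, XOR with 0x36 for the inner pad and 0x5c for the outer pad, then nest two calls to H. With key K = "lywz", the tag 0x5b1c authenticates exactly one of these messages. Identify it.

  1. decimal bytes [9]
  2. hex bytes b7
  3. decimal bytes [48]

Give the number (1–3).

1

Key "lywz" = 6c 79 77 7a is 4 bytes ≤ B = 5; zero-pad to 5 bytes: K' = 6c 79 77 7a 00.
K' ⊕ ipad = 5a 4f 41 4c 36; K' ⊕ opad = 30 25 2b 26 5c.
m1: inner = H(5a 4f 41 4c 36 09) = d1 a4; tag = H(30 25 2b 26 5c d1 a4) = 5b1c ← matches
m2: inner = H(5a 4f 41 4c 36 b7) = d1 52; tag = H(30 25 2b 26 5c d1 52) = 091c
m3: inner = H(5a 4f 41 4c 36 30) = d1 cb; tag = H(30 25 2b 26 5c d1 cb) = 821c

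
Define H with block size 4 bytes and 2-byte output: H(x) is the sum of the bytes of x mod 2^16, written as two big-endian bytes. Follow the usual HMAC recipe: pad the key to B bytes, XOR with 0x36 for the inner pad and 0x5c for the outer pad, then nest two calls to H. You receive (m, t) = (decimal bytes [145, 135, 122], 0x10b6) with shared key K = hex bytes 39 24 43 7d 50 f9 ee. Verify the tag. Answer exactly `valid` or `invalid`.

invalid

Key hex bytes 39 24 43 7d 50 f9 ee is 7 bytes > B = 4, so hash it first: H(key) = 03 54, then zero-pad to 4 bytes: K' = 03 54 00 00.
K' ⊕ ipad = 35 62 36 36; K' ⊕ opad = 5f 08 5c 5c.
Inner hash: sum = 53+98+54+54+145+135+122 = 661 → 02 95.
Outer hash (recomputed tag): sum = 95+8+92+92+2+149 = 438 → 01 b6.
Recomputed tag = 01b6; claimed = 10b6 → mismatch.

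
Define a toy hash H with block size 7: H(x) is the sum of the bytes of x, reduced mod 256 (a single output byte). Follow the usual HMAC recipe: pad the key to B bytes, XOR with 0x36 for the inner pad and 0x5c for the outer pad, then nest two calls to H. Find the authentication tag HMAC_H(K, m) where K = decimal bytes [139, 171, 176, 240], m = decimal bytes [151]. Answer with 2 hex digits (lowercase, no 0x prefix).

Key decimal bytes [139, 171, 176, 240] = 8b ab b0 f0 is 4 bytes ≤ B = 7; zero-pad to 7 bytes: K' = 8b ab b0 f0 00 00 00.
K' ⊕ ipad = bd 9d 86 c6 36 36 36.  K' ⊕ opad = d7 f7 ec ac 5c 5c 5c.
Inner input = (K'⊕ipad) ∥ m = bd 9d 86 c6 36 36 36 ∥ 97.
Inner hash: sum = 189+157+134+198+54+54+54+151 = 991; mod 256 = 223 → df.
Outer input = (K'⊕opad) ∥ inner = d7 f7 ec ac 5c 5c 5c ∥ df.
Outer hash (tag): sum = 215+247+236+172+92+92+92+223 = 1369; mod 256 = 89 → 59.

59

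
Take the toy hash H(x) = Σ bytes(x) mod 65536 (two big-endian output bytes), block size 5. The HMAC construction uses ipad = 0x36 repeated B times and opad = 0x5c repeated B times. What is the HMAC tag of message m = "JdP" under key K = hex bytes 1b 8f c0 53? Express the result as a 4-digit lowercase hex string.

Key hex bytes 1b 8f c0 53 is 4 bytes ≤ B = 5; zero-pad to 5 bytes: K' = 1b 8f c0 53 00.
K' ⊕ ipad = 2d b9 f6 65 36.  K' ⊕ opad = 47 d3 9c 0f 5c.
Inner input = (K'⊕ipad) ∥ m = 2d b9 f6 65 36 ∥ 4a 64 50.
Inner hash: sum = 45+185+246+101+54+74+100+80 = 885 → 03 75.
Outer input = (K'⊕opad) ∥ inner = 47 d3 9c 0f 5c ∥ 03 75.
Outer hash (tag): sum = 71+211+156+15+92+3+117 = 665 → 02 99.

0299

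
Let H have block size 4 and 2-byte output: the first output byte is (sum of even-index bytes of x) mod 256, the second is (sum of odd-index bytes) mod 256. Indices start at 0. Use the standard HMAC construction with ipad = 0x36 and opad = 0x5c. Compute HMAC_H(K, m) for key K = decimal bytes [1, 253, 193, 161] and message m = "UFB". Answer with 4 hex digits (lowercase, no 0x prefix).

bf46

Key decimal bytes [1, 253, 193, 161] = 01 fd c1 a1 is exactly B = 4 bytes: K' = 01 fd c1 a1.
K' ⊕ ipad = 37 cb f7 97.  K' ⊕ opad = 5d a1 9d fd.
Inner input = (K'⊕ipad) ∥ m = 37 cb f7 97 ∥ 55 46 42.
Inner hash: even-index sum = 453 mod 256 = 197; odd-index sum = 424 mod 256 = 168 → c5 a8.
Outer input = (K'⊕opad) ∥ inner = 5d a1 9d fd ∥ c5 a8.
Outer hash (tag): even-index sum = 447 mod 256 = 191; odd-index sum = 582 mod 256 = 70 → bf 46.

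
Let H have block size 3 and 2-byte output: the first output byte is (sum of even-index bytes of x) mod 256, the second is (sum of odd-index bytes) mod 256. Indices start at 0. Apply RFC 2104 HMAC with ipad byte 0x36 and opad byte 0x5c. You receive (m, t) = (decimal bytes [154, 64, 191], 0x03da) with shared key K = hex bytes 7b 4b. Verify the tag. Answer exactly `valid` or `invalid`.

invalid

Key hex bytes 7b 4b is 2 bytes ≤ B = 3; zero-pad to 3 bytes: K' = 7b 4b 00.
K' ⊕ ipad = 4d 7d 36; K' ⊕ opad = 27 17 5c.
Inner hash: even-index sum = 195 mod 256 = 195; odd-index sum = 470 mod 256 = 214 → c3 d6.
Outer hash (recomputed tag): even-index sum = 345 mod 256 = 89; odd-index sum = 218 mod 256 = 218 → 59 da.
Recomputed tag = 59da; claimed = 03da → mismatch.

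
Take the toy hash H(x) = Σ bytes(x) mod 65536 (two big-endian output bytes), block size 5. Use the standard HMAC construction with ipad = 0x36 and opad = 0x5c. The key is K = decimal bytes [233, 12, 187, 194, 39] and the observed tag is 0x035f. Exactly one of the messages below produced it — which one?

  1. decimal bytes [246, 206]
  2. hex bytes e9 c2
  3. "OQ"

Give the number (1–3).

2

Key decimal bytes [233, 12, 187, 194, 39] = e9 0c bb c2 27 is exactly B = 5 bytes: K' = e9 0c bb c2 27.
K' ⊕ ipad = df 3a 8d f4 11; K' ⊕ opad = b5 50 e7 9e 7b.
m1: inner = H(df 3a 8d f4 11 f6 ce) = 04 6f; tag = H(b5 50 e7 9e 7b 04 6f) = 0378
m2: inner = H(df 3a 8d f4 11 e9 c2) = 04 56; tag = H(b5 50 e7 9e 7b 04 56) = 035f ← matches
m3: inner = H(df 3a 8d f4 11 4f 51) = 03 4b; tag = H(b5 50 e7 9e 7b 03 4b) = 0353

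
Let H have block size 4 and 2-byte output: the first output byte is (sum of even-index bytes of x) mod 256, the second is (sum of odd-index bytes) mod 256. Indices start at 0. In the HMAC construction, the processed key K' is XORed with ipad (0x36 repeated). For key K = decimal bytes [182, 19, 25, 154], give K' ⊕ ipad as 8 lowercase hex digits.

Key decimal bytes [182, 19, 25, 154] = b6 13 19 9a is exactly B = 4 bytes: K' = b6 13 19 9a.
XOR each byte with 0x36: b6⊕36=80, 13⊕36=25, 19⊕36=2f, 9a⊕36=ac.

80252fac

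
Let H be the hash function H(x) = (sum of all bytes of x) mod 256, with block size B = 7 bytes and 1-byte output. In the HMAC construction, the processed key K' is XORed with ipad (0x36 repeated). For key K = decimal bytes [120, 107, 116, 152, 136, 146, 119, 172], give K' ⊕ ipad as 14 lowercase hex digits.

1a363636363636

Key decimal bytes [120, 107, 116, 152, 136, 146, 119, 172] = 78 6b 74 98 88 92 77 ac is 8 bytes > B = 7, so hash it first: H(key) = 2c, then zero-pad to 7 bytes: K' = 2c 00 00 00 00 00 00.
XOR each byte with 0x36: 2c⊕36=1a, 00⊕36=36, 00⊕36=36, 00⊕36=36, 00⊕36=36, 00⊕36=36, 00⊕36=36.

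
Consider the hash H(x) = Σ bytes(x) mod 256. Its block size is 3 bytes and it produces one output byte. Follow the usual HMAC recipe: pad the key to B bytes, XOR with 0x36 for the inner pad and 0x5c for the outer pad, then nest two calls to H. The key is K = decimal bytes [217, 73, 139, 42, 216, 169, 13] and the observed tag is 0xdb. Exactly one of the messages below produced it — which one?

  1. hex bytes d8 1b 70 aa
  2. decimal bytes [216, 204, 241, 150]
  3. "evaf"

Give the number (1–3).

2

Key decimal bytes [217, 73, 139, 42, 216, 169, 13] = d9 49 8b 2a d8 a9 0d is 7 bytes > B = 3, so hash it first: H(key) = 65, then zero-pad to 3 bytes: K' = 65 00 00.
K' ⊕ ipad = 53 36 36; K' ⊕ opad = 39 5c 5c.
m1: inner = H(53 36 36 d8 1b 70 aa) = cc; tag = H(39 5c 5c cc) = bd
m2: inner = H(53 36 36 d8 cc f1 96) = ea; tag = H(39 5c 5c ea) = db ← matches
m3: inner = H(53 36 36 65 76 61 66) = 61; tag = H(39 5c 5c 61) = 52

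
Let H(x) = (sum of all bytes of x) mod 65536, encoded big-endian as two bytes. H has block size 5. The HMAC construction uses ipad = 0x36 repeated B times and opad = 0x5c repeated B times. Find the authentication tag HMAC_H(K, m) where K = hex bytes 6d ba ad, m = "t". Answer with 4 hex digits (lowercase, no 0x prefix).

Key hex bytes 6d ba ad is 3 bytes ≤ B = 5; zero-pad to 5 bytes: K' = 6d ba ad 00 00.
K' ⊕ ipad = 5b 8c 9b 36 36.  K' ⊕ opad = 31 e6 f1 5c 5c.
Inner input = (K'⊕ipad) ∥ m = 5b 8c 9b 36 36 ∥ 74.
Inner hash: sum = 91+140+155+54+54+116 = 610 → 02 62.
Outer input = (K'⊕opad) ∥ inner = 31 e6 f1 5c 5c ∥ 02 62.
Outer hash (tag): sum = 49+230+241+92+92+2+98 = 804 → 03 24.

0324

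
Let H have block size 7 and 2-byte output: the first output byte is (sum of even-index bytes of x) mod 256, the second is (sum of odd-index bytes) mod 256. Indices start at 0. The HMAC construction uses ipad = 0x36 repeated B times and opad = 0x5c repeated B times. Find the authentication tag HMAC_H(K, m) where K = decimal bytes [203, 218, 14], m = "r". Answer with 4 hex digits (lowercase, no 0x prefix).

6bdf

Key decimal bytes [203, 218, 14] = cb da 0e is 3 bytes ≤ B = 7; zero-pad to 7 bytes: K' = cb da 0e 00 00 00 00.
K' ⊕ ipad = fd ec 38 36 36 36 36.  K' ⊕ opad = 97 86 52 5c 5c 5c 5c.
Inner input = (K'⊕ipad) ∥ m = fd ec 38 36 36 36 36 ∥ 72.
Inner hash: even-index sum = 417 mod 256 = 161; odd-index sum = 458 mod 256 = 202 → a1 ca.
Outer input = (K'⊕opad) ∥ inner = 97 86 52 5c 5c 5c 5c ∥ a1 ca.
Outer hash (tag): even-index sum = 619 mod 256 = 107; odd-index sum = 479 mod 256 = 223 → 6b df.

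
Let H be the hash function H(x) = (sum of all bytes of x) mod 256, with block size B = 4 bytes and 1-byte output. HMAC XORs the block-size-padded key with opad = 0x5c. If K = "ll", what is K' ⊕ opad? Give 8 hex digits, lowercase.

30305c5c

Key "ll" = 6c 6c is 2 bytes ≤ B = 4; zero-pad to 4 bytes: K' = 6c 6c 00 00.
XOR each byte with 0x5c: 6c⊕5c=30, 6c⊕5c=30, 00⊕5c=5c, 00⊕5c=5c.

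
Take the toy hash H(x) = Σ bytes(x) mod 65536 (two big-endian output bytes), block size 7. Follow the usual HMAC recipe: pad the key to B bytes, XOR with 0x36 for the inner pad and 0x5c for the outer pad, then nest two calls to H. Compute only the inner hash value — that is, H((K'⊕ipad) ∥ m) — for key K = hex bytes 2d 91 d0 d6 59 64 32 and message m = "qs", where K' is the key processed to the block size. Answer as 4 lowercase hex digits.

Key hex bytes 2d 91 d0 d6 59 64 32 is exactly B = 7 bytes: K' = 2d 91 d0 d6 59 64 32.
K' ⊕ ipad = 1b a7 e6 e0 6f 52 04.
Inner input = 1b a7 e6 e0 6f 52 04 ∥ 71 73.
Inner hash: sum = 27+167+230+224+111+82+4+113+115 = 1073 → 04 31.

0431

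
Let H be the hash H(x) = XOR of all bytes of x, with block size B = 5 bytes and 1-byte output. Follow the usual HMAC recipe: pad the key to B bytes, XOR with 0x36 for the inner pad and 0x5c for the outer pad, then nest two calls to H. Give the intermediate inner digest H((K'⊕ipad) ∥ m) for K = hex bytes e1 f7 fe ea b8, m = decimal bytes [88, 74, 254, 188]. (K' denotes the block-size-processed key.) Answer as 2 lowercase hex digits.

dc

Key hex bytes e1 f7 fe ea b8 is exactly B = 5 bytes: K' = e1 f7 fe ea b8.
K' ⊕ ipad = d7 c1 c8 dc 8e.
Inner input = d7 c1 c8 dc 8e ∥ 58 4a fe bc.
Inner hash: XOR d7⊕c1⊕c8⊕dc⊕8e⊕58⊕4a⊕fe⊕bc = dc.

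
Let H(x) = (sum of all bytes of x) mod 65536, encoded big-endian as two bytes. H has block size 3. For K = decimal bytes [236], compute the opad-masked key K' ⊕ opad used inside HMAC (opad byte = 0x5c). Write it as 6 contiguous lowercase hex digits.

Key decimal bytes [236] = ec is 1 byte ≤ B = 3; zero-pad to 3 bytes: K' = ec 00 00.
XOR each byte with 0x5c: ec⊕5c=b0, 00⊕5c=5c, 00⊕5c=5c.

b05c5c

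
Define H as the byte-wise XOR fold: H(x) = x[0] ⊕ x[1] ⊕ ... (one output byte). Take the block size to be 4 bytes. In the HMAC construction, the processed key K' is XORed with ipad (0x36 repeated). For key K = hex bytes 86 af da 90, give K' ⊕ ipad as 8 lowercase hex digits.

b099eca6

Key hex bytes 86 af da 90 is exactly B = 4 bytes: K' = 86 af da 90.
XOR each byte with 0x36: 86⊕36=b0, af⊕36=99, da⊕36=ec, 90⊕36=a6.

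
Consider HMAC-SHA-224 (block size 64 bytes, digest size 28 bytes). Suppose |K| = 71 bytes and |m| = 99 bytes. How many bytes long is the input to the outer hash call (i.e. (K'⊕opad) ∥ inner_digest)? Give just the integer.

92

Key is 71 > 64 bytes, so it is hashed to 28 bytes then zero-padded to 64: |K'| = 64.
Outer input = (K'⊕opad) ∥ H(inner) → 64 + 28 = 92 bytes.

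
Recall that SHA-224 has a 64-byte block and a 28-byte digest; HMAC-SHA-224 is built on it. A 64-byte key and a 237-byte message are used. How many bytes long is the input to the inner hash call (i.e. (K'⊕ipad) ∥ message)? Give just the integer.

Key is 64 ≤ 64 bytes, zero-padded: |K'| = 64.
Inner input = (K'⊕ipad) ∥ m → 64 + 237 = 301 bytes.

301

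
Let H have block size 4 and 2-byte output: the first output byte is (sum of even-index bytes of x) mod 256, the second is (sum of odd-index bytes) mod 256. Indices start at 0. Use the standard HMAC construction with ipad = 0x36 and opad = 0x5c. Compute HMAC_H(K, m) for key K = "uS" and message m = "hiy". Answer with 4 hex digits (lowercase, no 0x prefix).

Key "uS" = 75 53 is 2 bytes ≤ B = 4; zero-pad to 4 bytes: K' = 75 53 00 00.
K' ⊕ ipad = 43 65 36 36.  K' ⊕ opad = 29 0f 5c 5c.
Inner input = (K'⊕ipad) ∥ m = 43 65 36 36 ∥ 68 69 79.
Inner hash: even-index sum = 346 mod 256 = 90; odd-index sum = 260 mod 256 = 4 → 5a 04.
Outer input = (K'⊕opad) ∥ inner = 29 0f 5c 5c ∥ 5a 04.
Outer hash (tag): even-index sum = 223 mod 256 = 223; odd-index sum = 111 mod 256 = 111 → df 6f.

df6f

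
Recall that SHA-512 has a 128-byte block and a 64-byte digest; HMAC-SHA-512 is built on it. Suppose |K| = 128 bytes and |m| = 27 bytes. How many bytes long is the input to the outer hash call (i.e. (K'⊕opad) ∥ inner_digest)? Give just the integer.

192

Key is 128 ≤ 128 bytes, zero-padded: |K'| = 128.
Outer input = (K'⊕opad) ∥ H(inner) → 128 + 64 = 192 bytes.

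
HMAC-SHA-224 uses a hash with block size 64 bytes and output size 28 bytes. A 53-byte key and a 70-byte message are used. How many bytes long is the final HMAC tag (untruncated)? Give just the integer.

The tag is one SHA-224 digest: 28 bytes.

28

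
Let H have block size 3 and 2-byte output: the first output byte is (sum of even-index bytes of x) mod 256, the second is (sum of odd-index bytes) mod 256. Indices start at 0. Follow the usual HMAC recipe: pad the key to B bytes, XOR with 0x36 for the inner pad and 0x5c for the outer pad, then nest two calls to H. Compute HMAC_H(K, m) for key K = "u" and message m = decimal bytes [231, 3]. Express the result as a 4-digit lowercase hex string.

Key "u" = 75 is 1 byte ≤ B = 3; zero-pad to 3 bytes: K' = 75 00 00.
K' ⊕ ipad = 43 36 36.  K' ⊕ opad = 29 5c 5c.
Inner input = (K'⊕ipad) ∥ m = 43 36 36 ∥ e7 03.
Inner hash: even-index sum = 124 mod 256 = 124; odd-index sum = 285 mod 256 = 29 → 7c 1d.
Outer input = (K'⊕opad) ∥ inner = 29 5c 5c ∥ 7c 1d.
Outer hash (tag): even-index sum = 162 mod 256 = 162; odd-index sum = 216 mod 256 = 216 → a2 d8.

a2d8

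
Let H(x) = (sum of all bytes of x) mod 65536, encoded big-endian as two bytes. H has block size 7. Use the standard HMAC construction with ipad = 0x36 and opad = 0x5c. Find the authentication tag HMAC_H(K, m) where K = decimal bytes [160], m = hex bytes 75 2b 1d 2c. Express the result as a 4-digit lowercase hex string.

03e9

Key decimal bytes [160] = a0 is 1 byte ≤ B = 7; zero-pad to 7 bytes: K' = a0 00 00 00 00 00 00.
K' ⊕ ipad = 96 36 36 36 36 36 36.  K' ⊕ opad = fc 5c 5c 5c 5c 5c 5c.
Inner input = (K'⊕ipad) ∥ m = 96 36 36 36 36 36 36 ∥ 75 2b 1d 2c.
Inner hash: sum = 150+54+54+54+54+54+54+117+43+29+44 = 707 → 02 c3.
Outer input = (K'⊕opad) ∥ inner = fc 5c 5c 5c 5c 5c 5c ∥ 02 c3.
Outer hash (tag): sum = 252+92+92+92+92+92+92+2+195 = 1001 → 03 e9.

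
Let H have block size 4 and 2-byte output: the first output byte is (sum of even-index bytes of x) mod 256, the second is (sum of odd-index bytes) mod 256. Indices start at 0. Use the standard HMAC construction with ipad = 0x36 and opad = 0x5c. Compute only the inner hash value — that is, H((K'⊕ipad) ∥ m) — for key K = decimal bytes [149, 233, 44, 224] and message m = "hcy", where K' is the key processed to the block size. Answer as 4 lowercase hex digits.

Key decimal bytes [149, 233, 44, 224] = 95 e9 2c e0 is exactly B = 4 bytes: K' = 95 e9 2c e0.
K' ⊕ ipad = a3 df 1a d6.
Inner input = a3 df 1a d6 ∥ 68 63 79.
Inner hash: even-index sum = 414 mod 256 = 158; odd-index sum = 536 mod 256 = 24 → 9e 18.

9e18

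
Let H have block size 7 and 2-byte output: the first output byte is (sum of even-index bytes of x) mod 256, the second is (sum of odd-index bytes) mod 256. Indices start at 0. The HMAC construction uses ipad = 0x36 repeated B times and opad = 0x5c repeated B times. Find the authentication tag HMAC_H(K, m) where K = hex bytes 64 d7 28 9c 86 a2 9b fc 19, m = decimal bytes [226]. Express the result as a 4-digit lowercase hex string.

2397

Key hex bytes 64 d7 28 9c 86 a2 9b fc 19 is 9 bytes > B = 7, so hash it first: H(key) = c6 11, then zero-pad to 7 bytes: K' = c6 11 00 00 00 00 00.
K' ⊕ ipad = f0 27 36 36 36 36 36.  K' ⊕ opad = 9a 4d 5c 5c 5c 5c 5c.
Inner input = (K'⊕ipad) ∥ m = f0 27 36 36 36 36 36 ∥ e2.
Inner hash: even-index sum = 402 mod 256 = 146; odd-index sum = 373 mod 256 = 117 → 92 75.
Outer input = (K'⊕opad) ∥ inner = 9a 4d 5c 5c 5c 5c 5c ∥ 92 75.
Outer hash (tag): even-index sum = 547 mod 256 = 35; odd-index sum = 407 mod 256 = 151 → 23 97.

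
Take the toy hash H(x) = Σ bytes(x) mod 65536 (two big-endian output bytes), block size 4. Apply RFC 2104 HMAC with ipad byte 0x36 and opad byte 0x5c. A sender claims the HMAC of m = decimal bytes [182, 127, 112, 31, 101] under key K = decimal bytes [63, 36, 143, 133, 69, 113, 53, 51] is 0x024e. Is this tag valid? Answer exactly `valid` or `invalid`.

valid

Key decimal bytes [63, 36, 143, 133, 69, 113, 53, 51] = 3f 24 8f 85 45 71 35 33 is 8 bytes > B = 4, so hash it first: H(key) = 02 95, then zero-pad to 4 bytes: K' = 02 95 00 00.
K' ⊕ ipad = 34 a3 36 36; K' ⊕ opad = 5e c9 5c 5c.
Inner hash: sum = 52+163+54+54+182+127+112+31+101 = 876 → 03 6c.
Outer hash (recomputed tag): sum = 94+201+92+92+3+108 = 590 → 02 4e.
Recomputed tag = 024e; claimed = 024e → match.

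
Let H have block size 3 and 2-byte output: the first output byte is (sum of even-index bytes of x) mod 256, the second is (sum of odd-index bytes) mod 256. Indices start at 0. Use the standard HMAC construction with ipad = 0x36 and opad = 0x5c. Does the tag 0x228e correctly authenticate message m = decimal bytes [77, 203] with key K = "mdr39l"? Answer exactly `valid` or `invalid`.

valid

Key "mdr39l" = 6d 64 72 33 39 6c is 6 bytes > B = 3, so hash it first: H(key) = 18 03, then zero-pad to 3 bytes: K' = 18 03 00.
K' ⊕ ipad = 2e 35 36; K' ⊕ opad = 44 5f 5c.
Inner hash: even-index sum = 303 mod 256 = 47; odd-index sum = 130 mod 256 = 130 → 2f 82.
Outer hash (recomputed tag): even-index sum = 290 mod 256 = 34; odd-index sum = 142 mod 256 = 142 → 22 8e.
Recomputed tag = 228e; claimed = 228e → match.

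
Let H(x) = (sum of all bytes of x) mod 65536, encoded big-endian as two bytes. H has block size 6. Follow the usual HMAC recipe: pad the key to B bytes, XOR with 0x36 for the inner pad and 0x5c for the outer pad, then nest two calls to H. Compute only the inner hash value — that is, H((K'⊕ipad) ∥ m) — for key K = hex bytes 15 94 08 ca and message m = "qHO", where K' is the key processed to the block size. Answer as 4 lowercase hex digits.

Key hex bytes 15 94 08 ca is 4 bytes ≤ B = 6; zero-pad to 6 bytes: K' = 15 94 08 ca 00 00.
K' ⊕ ipad = 23 a2 3e fc 36 36.
Inner input = 23 a2 3e fc 36 36 ∥ 71 48 4f.
Inner hash: sum = 35+162+62+252+54+54+113+72+79 = 883 → 03 73.

0373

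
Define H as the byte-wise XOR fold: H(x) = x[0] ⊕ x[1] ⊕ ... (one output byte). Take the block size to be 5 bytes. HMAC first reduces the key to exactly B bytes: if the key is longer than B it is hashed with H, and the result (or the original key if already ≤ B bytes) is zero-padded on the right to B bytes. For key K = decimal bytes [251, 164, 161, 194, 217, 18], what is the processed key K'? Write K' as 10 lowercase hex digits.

f700000000

|K| = 6 > B = 5, so first hash the key.
H(K): XOR fb⊕a4⊕a1⊕c2⊕d9⊕12 = f7.
Zero-pad H(K) = f7 to 5 bytes: K' = f7 00 00 00 00.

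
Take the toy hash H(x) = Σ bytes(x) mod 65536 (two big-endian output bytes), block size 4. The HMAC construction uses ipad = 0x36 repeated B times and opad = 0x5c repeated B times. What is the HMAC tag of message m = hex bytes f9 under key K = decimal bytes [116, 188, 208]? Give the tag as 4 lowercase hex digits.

02d3

Key decimal bytes [116, 188, 208] = 74 bc d0 is 3 bytes ≤ B = 4; zero-pad to 4 bytes: K' = 74 bc d0 00.
K' ⊕ ipad = 42 8a e6 36.  K' ⊕ opad = 28 e0 8c 5c.
Inner input = (K'⊕ipad) ∥ m = 42 8a e6 36 ∥ f9.
Inner hash: sum = 66+138+230+54+249 = 737 → 02 e1.
Outer input = (K'⊕opad) ∥ inner = 28 e0 8c 5c ∥ 02 e1.
Outer hash (tag): sum = 40+224+140+92+2+225 = 723 → 02 d3.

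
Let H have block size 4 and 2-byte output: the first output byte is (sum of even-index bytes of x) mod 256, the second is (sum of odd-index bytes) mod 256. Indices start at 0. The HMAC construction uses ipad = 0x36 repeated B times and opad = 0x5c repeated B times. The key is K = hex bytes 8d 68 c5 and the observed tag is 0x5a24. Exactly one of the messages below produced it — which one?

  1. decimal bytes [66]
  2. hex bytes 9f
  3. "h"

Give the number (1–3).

Key hex bytes 8d 68 c5 is 3 bytes ≤ B = 4; zero-pad to 4 bytes: K' = 8d 68 c5 00.
K' ⊕ ipad = bb 5e f3 36; K' ⊕ opad = d1 34 99 5c.
m1: inner = H(bb 5e f3 36 42) = f0 94; tag = H(d1 34 99 5c f0 94) = 5a24 ← matches
m2: inner = H(bb 5e f3 36 9f) = 4d 94; tag = H(d1 34 99 5c 4d 94) = b724
m3: inner = H(bb 5e f3 36 68) = 16 94; tag = H(d1 34 99 5c 16 94) = 8024

1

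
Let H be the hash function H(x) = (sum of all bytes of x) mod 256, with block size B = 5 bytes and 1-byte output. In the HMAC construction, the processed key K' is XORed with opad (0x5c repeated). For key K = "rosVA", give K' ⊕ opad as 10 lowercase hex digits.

2e332f0a1d

Key "rosVA" = 72 6f 73 56 41 is exactly B = 5 bytes: K' = 72 6f 73 56 41.
XOR each byte with 0x5c: 72⊕5c=2e, 6f⊕5c=33, 73⊕5c=2f, 56⊕5c=0a, 41⊕5c=1d.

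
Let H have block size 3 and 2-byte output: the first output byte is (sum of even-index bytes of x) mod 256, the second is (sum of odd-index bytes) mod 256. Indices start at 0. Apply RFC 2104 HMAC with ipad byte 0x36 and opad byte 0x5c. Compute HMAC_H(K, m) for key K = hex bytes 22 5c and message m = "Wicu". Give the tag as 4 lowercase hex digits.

Key hex bytes 22 5c is 2 bytes ≤ B = 3; zero-pad to 3 bytes: K' = 22 5c 00.
K' ⊕ ipad = 14 6a 36.  K' ⊕ opad = 7e 00 5c.
Inner input = (K'⊕ipad) ∥ m = 14 6a 36 ∥ 57 69 63 75.
Inner hash: even-index sum = 296 mod 256 = 40; odd-index sum = 292 mod 256 = 36 → 28 24.
Outer input = (K'⊕opad) ∥ inner = 7e 00 5c ∥ 28 24.
Outer hash (tag): even-index sum = 254 mod 256 = 254; odd-index sum = 40 mod 256 = 40 → fe 28.

fe28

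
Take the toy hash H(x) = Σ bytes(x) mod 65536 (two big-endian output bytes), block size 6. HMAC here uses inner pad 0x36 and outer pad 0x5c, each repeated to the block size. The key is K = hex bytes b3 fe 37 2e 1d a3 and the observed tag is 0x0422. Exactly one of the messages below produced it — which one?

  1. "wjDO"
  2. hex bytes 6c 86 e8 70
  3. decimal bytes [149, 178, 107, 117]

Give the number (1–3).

Key hex bytes b3 fe 37 2e 1d a3 is exactly B = 6 bytes: K' = b3 fe 37 2e 1d a3.
K' ⊕ ipad = 85 c8 01 18 2b 95; K' ⊕ opad = ef a2 6b 72 41 ff.
m1: inner = H(85 c8 01 18 2b 95 77 6a 44 4f) = 03 9a; tag = H(ef a2 6b 72 41 ff 03 9a) = 044b
m2: inner = H(85 c8 01 18 2b 95 6c 86 e8 70) = 04 70; tag = H(ef a2 6b 72 41 ff 04 70) = 0422 ← matches
m3: inner = H(85 c8 01 18 2b 95 95 b2 6b 75) = 04 4d; tag = H(ef a2 6b 72 41 ff 04 4d) = 03ff

2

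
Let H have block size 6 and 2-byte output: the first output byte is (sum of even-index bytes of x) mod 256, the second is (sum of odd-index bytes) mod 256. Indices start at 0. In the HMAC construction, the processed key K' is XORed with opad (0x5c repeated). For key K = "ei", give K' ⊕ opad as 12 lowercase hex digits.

Key "ei" = 65 69 is 2 bytes ≤ B = 6; zero-pad to 6 bytes: K' = 65 69 00 00 00 00.
XOR each byte with 0x5c: 65⊕5c=39, 69⊕5c=35, 00⊕5c=5c, 00⊕5c=5c, 00⊕5c=5c, 00⊕5c=5c.

39355c5c5c5c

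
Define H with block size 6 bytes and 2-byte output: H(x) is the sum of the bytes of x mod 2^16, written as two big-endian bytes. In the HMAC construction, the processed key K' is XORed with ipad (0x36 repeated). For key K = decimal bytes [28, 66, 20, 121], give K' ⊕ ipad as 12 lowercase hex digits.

Key decimal bytes [28, 66, 20, 121] = 1c 42 14 79 is 4 bytes ≤ B = 6; zero-pad to 6 bytes: K' = 1c 42 14 79 00 00.
XOR each byte with 0x36: 1c⊕36=2a, 42⊕36=74, 14⊕36=22, 79⊕36=4f, 00⊕36=36, 00⊕36=36.

2a74224f3636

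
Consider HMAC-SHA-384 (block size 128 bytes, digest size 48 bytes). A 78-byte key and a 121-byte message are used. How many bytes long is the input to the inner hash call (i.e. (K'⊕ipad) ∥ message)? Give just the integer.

Key is 78 ≤ 128 bytes, zero-padded: |K'| = 128.
Inner input = (K'⊕ipad) ∥ m → 128 + 121 = 249 bytes.

249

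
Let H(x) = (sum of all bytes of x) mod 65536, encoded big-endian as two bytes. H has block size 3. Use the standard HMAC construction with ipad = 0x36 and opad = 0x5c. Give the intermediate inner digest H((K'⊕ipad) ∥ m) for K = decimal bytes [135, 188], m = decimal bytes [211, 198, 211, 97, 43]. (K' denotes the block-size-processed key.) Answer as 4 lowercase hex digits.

Key decimal bytes [135, 188] = 87 bc is 2 bytes ≤ B = 3; zero-pad to 3 bytes: K' = 87 bc 00.
K' ⊕ ipad = b1 8a 36.
Inner input = b1 8a 36 ∥ d3 c6 d3 61 2b.
Inner hash: sum = 177+138+54+211+198+211+97+43 = 1129 → 04 69.

0469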